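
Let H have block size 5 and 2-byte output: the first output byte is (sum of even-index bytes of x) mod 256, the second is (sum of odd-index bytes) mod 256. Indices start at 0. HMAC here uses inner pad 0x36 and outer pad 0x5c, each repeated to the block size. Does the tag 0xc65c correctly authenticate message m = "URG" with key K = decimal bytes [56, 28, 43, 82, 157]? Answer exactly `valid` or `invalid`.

invalid

Key decimal bytes [56, 28, 43, 82, 157] = 38 1c 2b 52 9d is exactly B = 5 bytes: K' = 38 1c 2b 52 9d.
K' ⊕ ipad = 0e 2a 1d 64 ab; K' ⊕ opad = 64 40 77 0e c1.
Inner hash: even-index sum = 296 mod 256 = 40; odd-index sum = 298 mod 256 = 42 → 28 2a.
Outer hash (recomputed tag): even-index sum = 454 mod 256 = 198; odd-index sum = 118 mod 256 = 118 → c6 76.
Recomputed tag = c676; claimed = c65c → mismatch.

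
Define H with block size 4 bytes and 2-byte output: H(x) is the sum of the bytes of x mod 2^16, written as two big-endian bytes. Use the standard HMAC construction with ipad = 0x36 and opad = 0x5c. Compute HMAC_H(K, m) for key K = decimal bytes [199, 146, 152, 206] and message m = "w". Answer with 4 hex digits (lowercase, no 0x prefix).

Key decimal bytes [199, 146, 152, 206] = c7 92 98 ce is exactly B = 4 bytes: K' = c7 92 98 ce.
K' ⊕ ipad = f1 a4 ae f8.  K' ⊕ opad = 9b ce c4 92.
Inner input = (K'⊕ipad) ∥ m = f1 a4 ae f8 ∥ 77.
Inner hash: sum = 241+164+174+248+119 = 946 → 03 b2.
Outer input = (K'⊕opad) ∥ inner = 9b ce c4 92 ∥ 03 b2.
Outer hash (tag): sum = 155+206+196+146+3+178 = 884 → 03 74.

0374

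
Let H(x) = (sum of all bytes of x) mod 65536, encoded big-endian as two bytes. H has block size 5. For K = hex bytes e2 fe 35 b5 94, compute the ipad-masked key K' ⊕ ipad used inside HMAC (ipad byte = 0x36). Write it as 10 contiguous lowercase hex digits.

d4c80383a2

Key hex bytes e2 fe 35 b5 94 is exactly B = 5 bytes: K' = e2 fe 35 b5 94.
XOR each byte with 0x36: e2⊕36=d4, fe⊕36=c8, 35⊕36=03, b5⊕36=83, 94⊕36=a2.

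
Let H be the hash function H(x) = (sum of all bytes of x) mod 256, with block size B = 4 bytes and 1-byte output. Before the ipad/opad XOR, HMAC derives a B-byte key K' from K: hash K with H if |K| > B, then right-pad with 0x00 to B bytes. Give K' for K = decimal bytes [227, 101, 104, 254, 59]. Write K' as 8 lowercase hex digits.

e9000000

|K| = 5 > B = 4, so first hash the key.
H(K): sum = 227+101+104+254+59 = 745; mod 256 = 233 → e9.
Zero-pad H(K) = e9 to 4 bytes: K' = e9 00 00 00.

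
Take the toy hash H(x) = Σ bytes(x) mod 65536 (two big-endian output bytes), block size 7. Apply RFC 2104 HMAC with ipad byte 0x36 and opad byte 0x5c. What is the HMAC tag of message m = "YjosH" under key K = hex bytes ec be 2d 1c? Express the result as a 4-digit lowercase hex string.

Key hex bytes ec be 2d 1c is 4 bytes ≤ B = 7; zero-pad to 7 bytes: K' = ec be 2d 1c 00 00 00.
K' ⊕ ipad = da 88 1b 2a 36 36 36.  K' ⊕ opad = b0 e2 71 40 5c 5c 5c.
Inner input = (K'⊕ipad) ∥ m = da 88 1b 2a 36 36 36 ∥ 59 6a 6f 73 48.
Inner hash: sum = 218+136+27+42+54+54+54+89+106+111+115+72 = 1078 → 04 36.
Outer input = (K'⊕opad) ∥ inner = b0 e2 71 40 5c 5c 5c ∥ 04 36.
Outer hash (tag): sum = 176+226+113+64+92+92+92+4+54 = 913 → 03 91.

0391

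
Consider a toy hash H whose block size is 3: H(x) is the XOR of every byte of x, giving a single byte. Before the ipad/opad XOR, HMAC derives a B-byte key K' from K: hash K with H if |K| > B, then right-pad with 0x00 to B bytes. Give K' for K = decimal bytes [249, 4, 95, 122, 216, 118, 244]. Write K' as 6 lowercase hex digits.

820000

|K| = 7 > B = 3, so first hash the key.
H(K): XOR f9⊕04⊕5f⊕7a⊕d8⊕76⊕f4 = 82.
Zero-pad H(K) = 82 to 3 bytes: K' = 82 00 00.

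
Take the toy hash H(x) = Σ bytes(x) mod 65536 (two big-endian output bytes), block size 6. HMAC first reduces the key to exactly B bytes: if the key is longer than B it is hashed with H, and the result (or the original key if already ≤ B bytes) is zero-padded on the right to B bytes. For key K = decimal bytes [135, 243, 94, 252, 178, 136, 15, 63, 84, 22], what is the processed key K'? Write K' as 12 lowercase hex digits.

04c600000000

|K| = 10 > B = 6, so first hash the key.
H(K): sum = 135+243+94+252+178+136+15+63+84+22 = 1222 → 04 c6.
Zero-pad H(K) = 04 c6 to 6 bytes: K' = 04 c6 00 00 00 00.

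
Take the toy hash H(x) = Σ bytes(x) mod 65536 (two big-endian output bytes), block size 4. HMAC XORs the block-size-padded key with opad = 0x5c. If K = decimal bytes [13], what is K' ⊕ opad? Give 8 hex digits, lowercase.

515c5c5c

Key decimal bytes [13] = 0d is 1 byte ≤ B = 4; zero-pad to 4 bytes: K' = 0d 00 00 00.
XOR each byte with 0x5c: 0d⊕5c=51, 00⊕5c=5c, 00⊕5c=5c, 00⊕5c=5c.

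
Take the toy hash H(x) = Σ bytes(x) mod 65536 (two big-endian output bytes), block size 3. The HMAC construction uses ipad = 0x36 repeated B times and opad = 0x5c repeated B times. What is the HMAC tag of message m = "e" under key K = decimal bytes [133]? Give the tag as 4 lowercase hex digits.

Key decimal bytes [133] = 85 is 1 byte ≤ B = 3; zero-pad to 3 bytes: K' = 85 00 00.
K' ⊕ ipad = b3 36 36.  K' ⊕ opad = d9 5c 5c.
Inner input = (K'⊕ipad) ∥ m = b3 36 36 ∥ 65.
Inner hash: sum = 179+54+54+101 = 388 → 01 84.
Outer input = (K'⊕opad) ∥ inner = d9 5c 5c ∥ 01 84.
Outer hash (tag): sum = 217+92+92+1+132 = 534 → 02 16.

0216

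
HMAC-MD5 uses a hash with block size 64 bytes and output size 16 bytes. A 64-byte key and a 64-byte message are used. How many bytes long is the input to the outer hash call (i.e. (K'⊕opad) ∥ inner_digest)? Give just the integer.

80

Key is 64 ≤ 64 bytes, zero-padded: |K'| = 64.
Outer input = (K'⊕opad) ∥ H(inner) → 64 + 16 = 80 bytes.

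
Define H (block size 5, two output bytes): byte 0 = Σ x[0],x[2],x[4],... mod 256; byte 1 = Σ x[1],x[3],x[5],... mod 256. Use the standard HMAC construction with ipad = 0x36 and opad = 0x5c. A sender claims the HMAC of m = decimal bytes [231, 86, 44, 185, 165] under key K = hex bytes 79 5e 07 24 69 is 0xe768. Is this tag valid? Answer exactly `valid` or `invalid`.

valid

Key hex bytes 79 5e 07 24 69 is exactly B = 5 bytes: K' = 79 5e 07 24 69.
K' ⊕ ipad = 4f 68 31 12 5f; K' ⊕ opad = 25 02 5b 78 35.
Inner hash: even-index sum = 494 mod 256 = 238; odd-index sum = 562 mod 256 = 50 → ee 32.
Outer hash (recomputed tag): even-index sum = 231 mod 256 = 231; odd-index sum = 360 mod 256 = 104 → e7 68.
Recomputed tag = e768; claimed = e768 → match.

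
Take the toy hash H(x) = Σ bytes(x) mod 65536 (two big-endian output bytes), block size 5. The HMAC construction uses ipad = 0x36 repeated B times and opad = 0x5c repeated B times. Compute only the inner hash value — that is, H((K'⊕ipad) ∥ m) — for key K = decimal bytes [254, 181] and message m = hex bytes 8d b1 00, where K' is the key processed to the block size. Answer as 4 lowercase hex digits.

Key decimal bytes [254, 181] = fe b5 is 2 bytes ≤ B = 5; zero-pad to 5 bytes: K' = fe b5 00 00 00.
K' ⊕ ipad = c8 83 36 36 36.
Inner input = c8 83 36 36 36 ∥ 8d b1 00.
Inner hash: sum = 200+131+54+54+54+141+177+0 = 811 → 03 2b.

032b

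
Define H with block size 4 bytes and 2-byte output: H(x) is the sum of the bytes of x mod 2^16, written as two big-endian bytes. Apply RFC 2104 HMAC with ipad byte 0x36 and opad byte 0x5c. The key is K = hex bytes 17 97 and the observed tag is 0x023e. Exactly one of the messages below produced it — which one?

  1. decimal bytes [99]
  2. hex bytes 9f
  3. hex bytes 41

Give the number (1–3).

Key hex bytes 17 97 is 2 bytes ≤ B = 4; zero-pad to 4 bytes: K' = 17 97 00 00.
K' ⊕ ipad = 21 a1 36 36; K' ⊕ opad = 4b cb 5c 5c.
m1: inner = H(21 a1 36 36 63) = 01 91; tag = H(4b cb 5c 5c 01 91) = 0260
m2: inner = H(21 a1 36 36 9f) = 01 cd; tag = H(4b cb 5c 5c 01 cd) = 029c
m3: inner = H(21 a1 36 36 41) = 01 6f; tag = H(4b cb 5c 5c 01 6f) = 023e ← matches

3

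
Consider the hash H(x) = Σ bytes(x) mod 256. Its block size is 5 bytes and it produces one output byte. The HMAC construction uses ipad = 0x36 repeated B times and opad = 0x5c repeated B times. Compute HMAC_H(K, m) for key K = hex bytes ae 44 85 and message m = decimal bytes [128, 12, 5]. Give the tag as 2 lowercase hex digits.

Key hex bytes ae 44 85 is 3 bytes ≤ B = 5; zero-pad to 5 bytes: K' = ae 44 85 00 00.
K' ⊕ ipad = 98 72 b3 36 36.  K' ⊕ opad = f2 18 d9 5c 5c.
Inner input = (K'⊕ipad) ∥ m = 98 72 b3 36 36 ∥ 80 0c 05.
Inner hash: sum = 152+114+179+54+54+128+12+5 = 698; mod 256 = 186 → ba.
Outer input = (K'⊕opad) ∥ inner = f2 18 d9 5c 5c ∥ ba.
Outer hash (tag): sum = 242+24+217+92+92+186 = 853; mod 256 = 85 → 55.

55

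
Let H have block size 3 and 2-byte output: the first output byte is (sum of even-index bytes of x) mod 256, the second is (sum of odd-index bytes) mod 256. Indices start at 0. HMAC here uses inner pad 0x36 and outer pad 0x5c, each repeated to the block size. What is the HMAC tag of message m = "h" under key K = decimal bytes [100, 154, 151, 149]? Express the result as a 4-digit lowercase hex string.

8476

Key decimal bytes [100, 154, 151, 149] = 64 9a 97 95 is 4 bytes > B = 3, so hash it first: H(key) = fb 2f, then zero-pad to 3 bytes: K' = fb 2f 00.
K' ⊕ ipad = cd 19 36.  K' ⊕ opad = a7 73 5c.
Inner input = (K'⊕ipad) ∥ m = cd 19 36 ∥ 68.
Inner hash: even-index sum = 259 mod 256 = 3; odd-index sum = 129 mod 256 = 129 → 03 81.
Outer input = (K'⊕opad) ∥ inner = a7 73 5c ∥ 03 81.
Outer hash (tag): even-index sum = 388 mod 256 = 132; odd-index sum = 118 mod 256 = 118 → 84 76.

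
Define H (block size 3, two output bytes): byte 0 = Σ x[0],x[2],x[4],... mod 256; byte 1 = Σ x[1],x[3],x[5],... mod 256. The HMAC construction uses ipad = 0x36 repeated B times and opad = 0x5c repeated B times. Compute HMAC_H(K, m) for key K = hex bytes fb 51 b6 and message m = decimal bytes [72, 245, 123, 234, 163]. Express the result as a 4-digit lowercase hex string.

Key hex bytes fb 51 b6 is exactly B = 3 bytes: K' = fb 51 b6.
K' ⊕ ipad = cd 67 80.  K' ⊕ opad = a7 0d ea.
Inner input = (K'⊕ipad) ∥ m = cd 67 80 ∥ 48 f5 7b ea a3.
Inner hash: even-index sum = 812 mod 256 = 44; odd-index sum = 461 mod 256 = 205 → 2c cd.
Outer input = (K'⊕opad) ∥ inner = a7 0d ea ∥ 2c cd.
Outer hash (tag): even-index sum = 606 mod 256 = 94; odd-index sum = 57 mod 256 = 57 → 5e 39.

5e39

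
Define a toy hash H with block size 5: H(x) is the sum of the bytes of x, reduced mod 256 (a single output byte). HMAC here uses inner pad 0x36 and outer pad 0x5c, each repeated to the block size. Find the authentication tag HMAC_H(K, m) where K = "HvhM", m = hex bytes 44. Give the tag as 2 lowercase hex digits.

Key "HvhM" = 48 76 68 4d is 4 bytes ≤ B = 5; zero-pad to 5 bytes: K' = 48 76 68 4d 00.
K' ⊕ ipad = 7e 40 5e 7b 36.  K' ⊕ opad = 14 2a 34 11 5c.
Inner input = (K'⊕ipad) ∥ m = 7e 40 5e 7b 36 ∥ 44.
Inner hash: sum = 126+64+94+123+54+68 = 529; mod 256 = 17 → 11.
Outer input = (K'⊕opad) ∥ inner = 14 2a 34 11 5c ∥ 11.
Outer hash (tag): sum = 20+42+52+17+92+17 = 240 → f0.

f0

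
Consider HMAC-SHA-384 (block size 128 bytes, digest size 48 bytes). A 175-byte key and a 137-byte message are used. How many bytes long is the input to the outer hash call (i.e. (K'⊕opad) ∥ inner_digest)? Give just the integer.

Key is 175 > 128 bytes, so it is hashed to 48 bytes then zero-padded to 128: |K'| = 128.
Outer input = (K'⊕opad) ∥ H(inner) → 128 + 48 = 176 bytes.

176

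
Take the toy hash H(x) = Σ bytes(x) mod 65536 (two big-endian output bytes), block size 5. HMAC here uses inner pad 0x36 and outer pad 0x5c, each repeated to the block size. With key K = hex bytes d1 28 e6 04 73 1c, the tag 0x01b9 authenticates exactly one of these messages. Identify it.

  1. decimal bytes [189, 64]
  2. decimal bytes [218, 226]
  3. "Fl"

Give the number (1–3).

Key hex bytes d1 28 e6 04 73 1c is 6 bytes > B = 5, so hash it first: H(key) = 02 72, then zero-pad to 5 bytes: K' = 02 72 00 00 00.
K' ⊕ ipad = 34 44 36 36 36; K' ⊕ opad = 5e 2e 5c 5c 5c.
m1: inner = H(34 44 36 36 36 bd 40) = 02 17; tag = H(5e 2e 5c 5c 5c 02 17) = 01b9 ← matches
m2: inner = H(34 44 36 36 36 da e2) = 02 d6; tag = H(5e 2e 5c 5c 5c 02 d6) = 0278
m3: inner = H(34 44 36 36 36 46 6c) = 01 cc; tag = H(5e 2e 5c 5c 5c 01 cc) = 026d

1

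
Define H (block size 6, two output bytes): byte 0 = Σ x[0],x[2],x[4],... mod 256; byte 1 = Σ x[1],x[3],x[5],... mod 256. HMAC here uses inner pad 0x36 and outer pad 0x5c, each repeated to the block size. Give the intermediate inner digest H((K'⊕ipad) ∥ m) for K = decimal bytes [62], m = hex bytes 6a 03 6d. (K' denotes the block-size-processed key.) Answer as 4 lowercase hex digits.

4ba5

Key decimal bytes [62] = 3e is 1 byte ≤ B = 6; zero-pad to 6 bytes: K' = 3e 00 00 00 00 00.
K' ⊕ ipad = 08 36 36 36 36 36.
Inner input = 08 36 36 36 36 36 ∥ 6a 03 6d.
Inner hash: even-index sum = 331 mod 256 = 75; odd-index sum = 165 mod 256 = 165 → 4b a5.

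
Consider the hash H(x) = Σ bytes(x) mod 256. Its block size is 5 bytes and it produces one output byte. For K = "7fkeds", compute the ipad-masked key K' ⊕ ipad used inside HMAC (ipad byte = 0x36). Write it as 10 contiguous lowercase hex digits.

Key "7fkeds" = 37 66 6b 65 64 73 is 6 bytes > B = 5, so hash it first: H(key) = 44, then zero-pad to 5 bytes: K' = 44 00 00 00 00.
XOR each byte with 0x36: 44⊕36=72, 00⊕36=36, 00⊕36=36, 00⊕36=36, 00⊕36=36.

7236363636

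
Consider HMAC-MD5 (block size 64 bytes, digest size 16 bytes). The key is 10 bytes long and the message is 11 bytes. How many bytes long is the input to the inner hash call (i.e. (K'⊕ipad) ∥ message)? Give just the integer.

Key is 10 ≤ 64 bytes, zero-padded: |K'| = 64.
Inner input = (K'⊕ipad) ∥ m → 64 + 11 = 75 bytes.

75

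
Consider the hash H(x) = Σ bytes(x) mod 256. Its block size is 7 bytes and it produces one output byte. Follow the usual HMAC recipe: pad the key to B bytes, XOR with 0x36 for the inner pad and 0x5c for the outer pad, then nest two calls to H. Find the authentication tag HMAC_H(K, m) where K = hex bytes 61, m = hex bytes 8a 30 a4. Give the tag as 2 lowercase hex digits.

Key hex bytes 61 is 1 byte ≤ B = 7; zero-pad to 7 bytes: K' = 61 00 00 00 00 00 00.
K' ⊕ ipad = 57 36 36 36 36 36 36.  K' ⊕ opad = 3d 5c 5c 5c 5c 5c 5c.
Inner input = (K'⊕ipad) ∥ m = 57 36 36 36 36 36 36 ∥ 8a 30 a4.
Inner hash: sum = 87+54+54+54+54+54+54+138+48+164 = 761; mod 256 = 249 → f9.
Outer input = (K'⊕opad) ∥ inner = 3d 5c 5c 5c 5c 5c 5c ∥ f9.
Outer hash (tag): sum = 61+92+92+92+92+92+92+249 = 862; mod 256 = 94 → 5e.

5e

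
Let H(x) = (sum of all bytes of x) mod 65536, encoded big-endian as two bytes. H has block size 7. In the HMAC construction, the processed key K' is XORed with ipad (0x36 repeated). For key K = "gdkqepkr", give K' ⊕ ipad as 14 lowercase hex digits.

Key "gdkqepkr" = 67 64 6b 71 65 70 6b 72 is 8 bytes > B = 7, so hash it first: H(key) = 03 59, then zero-pad to 7 bytes: K' = 03 59 00 00 00 00 00.
XOR each byte with 0x36: 03⊕36=35, 59⊕36=6f, 00⊕36=36, 00⊕36=36, 00⊕36=36, 00⊕36=36, 00⊕36=36.

356f3636363636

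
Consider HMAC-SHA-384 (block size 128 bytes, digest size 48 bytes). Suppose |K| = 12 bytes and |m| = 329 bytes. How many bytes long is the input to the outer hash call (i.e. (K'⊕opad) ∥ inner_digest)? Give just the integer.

176

Key is 12 ≤ 128 bytes, zero-padded: |K'| = 128.
Outer input = (K'⊕opad) ∥ H(inner) → 128 + 48 = 176 bytes.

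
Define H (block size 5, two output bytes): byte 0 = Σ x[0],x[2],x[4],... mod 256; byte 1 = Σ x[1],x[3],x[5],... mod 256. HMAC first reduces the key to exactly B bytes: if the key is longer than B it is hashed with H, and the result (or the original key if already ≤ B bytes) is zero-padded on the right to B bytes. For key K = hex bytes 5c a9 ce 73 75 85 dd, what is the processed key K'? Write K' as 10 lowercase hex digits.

|K| = 7 > B = 5, so first hash the key.
H(K): even-index sum = 636 mod 256 = 124; odd-index sum = 417 mod 256 = 161 → 7c a1.
Zero-pad H(K) = 7c a1 to 5 bytes: K' = 7c a1 00 00 00.

7ca1000000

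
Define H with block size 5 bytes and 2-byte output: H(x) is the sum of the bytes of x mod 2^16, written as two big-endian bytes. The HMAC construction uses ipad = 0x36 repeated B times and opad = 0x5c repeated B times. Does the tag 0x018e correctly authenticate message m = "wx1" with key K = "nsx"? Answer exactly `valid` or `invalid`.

Key "nsx" = 6e 73 78 is 3 bytes ≤ B = 5; zero-pad to 5 bytes: K' = 6e 73 78 00 00.
K' ⊕ ipad = 58 45 4e 36 36; K' ⊕ opad = 32 2f 24 5c 5c.
Inner hash: sum = 88+69+78+54+54+119+120+49 = 631 → 02 77.
Outer hash (recomputed tag): sum = 50+47+36+92+92+2+119 = 438 → 01 b6.
Recomputed tag = 01b6; claimed = 018e → mismatch.

invalid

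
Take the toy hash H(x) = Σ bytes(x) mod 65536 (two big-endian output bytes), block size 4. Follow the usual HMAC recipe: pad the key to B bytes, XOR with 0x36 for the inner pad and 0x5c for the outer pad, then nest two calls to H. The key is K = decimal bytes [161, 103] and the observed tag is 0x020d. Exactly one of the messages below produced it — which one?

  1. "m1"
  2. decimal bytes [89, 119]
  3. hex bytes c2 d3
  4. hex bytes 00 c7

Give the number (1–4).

4

Key decimal bytes [161, 103] = a1 67 is 2 bytes ≤ B = 4; zero-pad to 4 bytes: K' = a1 67 00 00.
K' ⊕ ipad = 97 51 36 36; K' ⊕ opad = fd 3b 5c 5c.
m1: inner = H(97 51 36 36 6d 31) = 01 f2; tag = H(fd 3b 5c 5c 01 f2) = 02e3
m2: inner = H(97 51 36 36 59 77) = 02 24; tag = H(fd 3b 5c 5c 02 24) = 0216
m3: inner = H(97 51 36 36 c2 d3) = 02 e9; tag = H(fd 3b 5c 5c 02 e9) = 02db
m4: inner = H(97 51 36 36 00 c7) = 02 1b; tag = H(fd 3b 5c 5c 02 1b) = 020d ← matches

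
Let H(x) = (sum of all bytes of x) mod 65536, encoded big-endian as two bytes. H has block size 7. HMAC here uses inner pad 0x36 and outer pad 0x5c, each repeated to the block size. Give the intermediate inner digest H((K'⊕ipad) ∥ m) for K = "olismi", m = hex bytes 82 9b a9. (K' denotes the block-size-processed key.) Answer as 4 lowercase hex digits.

040d

Key "olismi" = 6f 6c 69 73 6d 69 is 6 bytes ≤ B = 7; zero-pad to 7 bytes: K' = 6f 6c 69 73 6d 69 00.
K' ⊕ ipad = 59 5a 5f 45 5b 5f 36.
Inner input = 59 5a 5f 45 5b 5f 36 ∥ 82 9b a9.
Inner hash: sum = 89+90+95+69+91+95+54+130+155+169 = 1037 → 04 0d.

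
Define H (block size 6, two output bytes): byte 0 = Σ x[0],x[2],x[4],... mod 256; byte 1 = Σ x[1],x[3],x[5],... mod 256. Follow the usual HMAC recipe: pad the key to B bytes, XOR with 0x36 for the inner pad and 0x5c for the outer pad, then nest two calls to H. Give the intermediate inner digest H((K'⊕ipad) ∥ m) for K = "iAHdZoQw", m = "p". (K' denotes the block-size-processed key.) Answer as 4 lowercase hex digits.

Key "iAHdZoQw" = 69 41 48 64 5a 6f 51 77 is 8 bytes > B = 6, so hash it first: H(key) = 5c 8b, then zero-pad to 6 bytes: K' = 5c 8b 00 00 00 00.
K' ⊕ ipad = 6a bd 36 36 36 36.
Inner input = 6a bd 36 36 36 36 ∥ 70.
Inner hash: even-index sum = 326 mod 256 = 70; odd-index sum = 297 mod 256 = 41 → 46 29.

4629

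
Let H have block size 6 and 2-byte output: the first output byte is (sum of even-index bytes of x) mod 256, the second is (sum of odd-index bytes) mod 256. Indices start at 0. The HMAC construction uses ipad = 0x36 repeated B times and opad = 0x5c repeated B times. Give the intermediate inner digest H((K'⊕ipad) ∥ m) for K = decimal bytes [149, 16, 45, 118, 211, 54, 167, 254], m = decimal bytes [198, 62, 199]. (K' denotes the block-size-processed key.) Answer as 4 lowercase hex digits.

Key decimal bytes [149, 16, 45, 118, 211, 54, 167, 254] = 95 10 2d 76 d3 36 a7 fe is 8 bytes > B = 6, so hash it first: H(key) = 3c ba, then zero-pad to 6 bytes: K' = 3c ba 00 00 00 00.
K' ⊕ ipad = 0a 8c 36 36 36 36.
Inner input = 0a 8c 36 36 36 36 ∥ c6 3e c7.
Inner hash: even-index sum = 515 mod 256 = 3; odd-index sum = 310 mod 256 = 54 → 03 36.

0336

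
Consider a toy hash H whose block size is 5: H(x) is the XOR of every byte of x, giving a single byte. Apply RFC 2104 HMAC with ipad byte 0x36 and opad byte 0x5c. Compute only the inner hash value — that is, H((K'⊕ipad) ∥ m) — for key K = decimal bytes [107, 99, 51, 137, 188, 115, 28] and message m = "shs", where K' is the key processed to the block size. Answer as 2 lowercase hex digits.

3f

Key decimal bytes [107, 99, 51, 137, 188, 115, 28] = 6b 63 33 89 bc 73 1c is 7 bytes > B = 5, so hash it first: H(key) = 61, then zero-pad to 5 bytes: K' = 61 00 00 00 00.
K' ⊕ ipad = 57 36 36 36 36.
Inner input = 57 36 36 36 36 ∥ 73 68 73.
Inner hash: XOR 57⊕36⊕36⊕36⊕36⊕73⊕68⊕73 = 3f.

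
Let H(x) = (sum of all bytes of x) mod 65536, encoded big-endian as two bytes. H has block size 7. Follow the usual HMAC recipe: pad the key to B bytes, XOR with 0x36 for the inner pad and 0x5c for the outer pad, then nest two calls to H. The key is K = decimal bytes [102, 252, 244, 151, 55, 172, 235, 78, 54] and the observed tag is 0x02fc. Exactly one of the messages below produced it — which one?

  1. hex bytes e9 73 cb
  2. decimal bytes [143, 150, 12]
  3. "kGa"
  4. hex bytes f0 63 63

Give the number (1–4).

1

Key decimal bytes [102, 252, 244, 151, 55, 172, 235, 78, 54] = 66 fc f4 97 37 ac eb 4e 36 is 9 bytes > B = 7, so hash it first: H(key) = 05 3f, then zero-pad to 7 bytes: K' = 05 3f 00 00 00 00 00.
K' ⊕ ipad = 33 09 36 36 36 36 36; K' ⊕ opad = 59 63 5c 5c 5c 5c 5c.
m1: inner = H(33 09 36 36 36 36 36 e9 73 cb) = 03 71; tag = H(59 63 5c 5c 5c 5c 5c 03 71) = 02fc ← matches
m2: inner = H(33 09 36 36 36 36 36 8f 96 0c) = 02 7b; tag = H(59 63 5c 5c 5c 5c 5c 02 7b) = 0305
m3: inner = H(33 09 36 36 36 36 36 6b 47 61) = 02 5d; tag = H(59 63 5c 5c 5c 5c 5c 02 5d) = 02e7
m4: inner = H(33 09 36 36 36 36 36 f0 63 63) = 03 00; tag = H(59 63 5c 5c 5c 5c 5c 03 00) = 028b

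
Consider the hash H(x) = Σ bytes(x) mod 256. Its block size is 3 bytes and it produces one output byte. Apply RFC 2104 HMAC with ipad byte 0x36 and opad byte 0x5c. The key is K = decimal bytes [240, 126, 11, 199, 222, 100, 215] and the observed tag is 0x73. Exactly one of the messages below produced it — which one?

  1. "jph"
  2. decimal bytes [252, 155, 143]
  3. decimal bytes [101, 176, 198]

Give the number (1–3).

3

Key decimal bytes [240, 126, 11, 199, 222, 100, 215] = f0 7e 0b c7 de 64 d7 is 7 bytes > B = 3, so hash it first: H(key) = 59, then zero-pad to 3 bytes: K' = 59 00 00.
K' ⊕ ipad = 6f 36 36; K' ⊕ opad = 05 5c 5c.
m1: inner = H(6f 36 36 6a 70 68) = 1d; tag = H(05 5c 5c 1d) = da
m2: inner = H(6f 36 36 fc 9b 8f) = 01; tag = H(05 5c 5c 01) = be
m3: inner = H(6f 36 36 65 b0 c6) = b6; tag = H(05 5c 5c b6) = 73 ← matches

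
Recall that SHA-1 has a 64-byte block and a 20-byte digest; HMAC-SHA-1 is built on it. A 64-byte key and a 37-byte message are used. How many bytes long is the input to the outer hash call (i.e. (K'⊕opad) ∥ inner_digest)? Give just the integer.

Key is 64 ≤ 64 bytes, zero-padded: |K'| = 64.
Outer input = (K'⊕opad) ∥ H(inner) → 64 + 20 = 84 bytes.

84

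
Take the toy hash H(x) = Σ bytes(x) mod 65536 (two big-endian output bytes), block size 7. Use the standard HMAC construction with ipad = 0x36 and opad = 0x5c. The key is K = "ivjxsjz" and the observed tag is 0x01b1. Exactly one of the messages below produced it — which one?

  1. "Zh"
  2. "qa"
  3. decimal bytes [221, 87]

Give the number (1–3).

Key "ivjxsjz" = 69 76 6a 78 73 6a 7a is exactly B = 7 bytes: K' = 69 76 6a 78 73 6a 7a.
K' ⊕ ipad = 5f 40 5c 4e 45 5c 4c; K' ⊕ opad = 35 2a 36 24 2f 36 26.
m1: inner = H(5f 40 5c 4e 45 5c 4c 5a 68) = 02 f8; tag = H(35 2a 36 24 2f 36 26 02 f8) = 023e
m2: inner = H(5f 40 5c 4e 45 5c 4c 71 61) = 03 08; tag = H(35 2a 36 24 2f 36 26 03 08) = 014f
m3: inner = H(5f 40 5c 4e 45 5c 4c dd 57) = 03 6a; tag = H(35 2a 36 24 2f 36 26 03 6a) = 01b1 ← matches

3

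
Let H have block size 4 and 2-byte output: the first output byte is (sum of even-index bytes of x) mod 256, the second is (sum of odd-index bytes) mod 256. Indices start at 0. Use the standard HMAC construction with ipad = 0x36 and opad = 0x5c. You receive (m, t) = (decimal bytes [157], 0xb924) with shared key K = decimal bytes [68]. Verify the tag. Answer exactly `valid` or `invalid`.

Key decimal bytes [68] = 44 is 1 byte ≤ B = 4; zero-pad to 4 bytes: K' = 44 00 00 00.
K' ⊕ ipad = 72 36 36 36; K' ⊕ opad = 18 5c 5c 5c.
Inner hash: even-index sum = 325 mod 256 = 69; odd-index sum = 108 mod 256 = 108 → 45 6c.
Outer hash (recomputed tag): even-index sum = 185 mod 256 = 185; odd-index sum = 292 mod 256 = 36 → b9 24.
Recomputed tag = b924; claimed = b924 → match.

valid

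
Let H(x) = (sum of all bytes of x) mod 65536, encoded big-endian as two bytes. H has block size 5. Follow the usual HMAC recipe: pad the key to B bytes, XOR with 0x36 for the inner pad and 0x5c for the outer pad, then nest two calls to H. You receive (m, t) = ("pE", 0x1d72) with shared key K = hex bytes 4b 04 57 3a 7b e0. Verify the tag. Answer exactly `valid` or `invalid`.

Key hex bytes 4b 04 57 3a 7b e0 is 6 bytes > B = 5, so hash it first: H(key) = 02 3b, then zero-pad to 5 bytes: K' = 02 3b 00 00 00.
K' ⊕ ipad = 34 0d 36 36 36; K' ⊕ opad = 5e 67 5c 5c 5c.
Inner hash: sum = 52+13+54+54+54+112+69 = 408 → 01 98.
Outer hash (recomputed tag): sum = 94+103+92+92+92+1+152 = 626 → 02 72.
Recomputed tag = 0272; claimed = 1d72 → mismatch.

invalid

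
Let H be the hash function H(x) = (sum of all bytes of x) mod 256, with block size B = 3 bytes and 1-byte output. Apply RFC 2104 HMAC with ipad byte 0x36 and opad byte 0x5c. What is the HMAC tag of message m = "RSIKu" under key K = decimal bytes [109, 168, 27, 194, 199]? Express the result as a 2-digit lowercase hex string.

Key decimal bytes [109, 168, 27, 194, 199] = 6d a8 1b c2 c7 is 5 bytes > B = 3, so hash it first: H(key) = b9, then zero-pad to 3 bytes: K' = b9 00 00.
K' ⊕ ipad = 8f 36 36.  K' ⊕ opad = e5 5c 5c.
Inner input = (K'⊕ipad) ∥ m = 8f 36 36 ∥ 52 53 49 4b 75.
Inner hash: sum = 143+54+54+82+83+73+75+117 = 681; mod 256 = 169 → a9.
Outer input = (K'⊕opad) ∥ inner = e5 5c 5c ∥ a9.
Outer hash (tag): sum = 229+92+92+169 = 582; mod 256 = 70 → 46.

46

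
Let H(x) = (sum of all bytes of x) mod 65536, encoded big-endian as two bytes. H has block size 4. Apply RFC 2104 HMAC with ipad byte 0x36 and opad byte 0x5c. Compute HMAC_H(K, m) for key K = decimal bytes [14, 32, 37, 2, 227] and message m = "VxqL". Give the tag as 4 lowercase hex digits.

01b7

Key decimal bytes [14, 32, 37, 2, 227] = 0e 20 25 02 e3 is 5 bytes > B = 4, so hash it first: H(key) = 01 38, then zero-pad to 4 bytes: K' = 01 38 00 00.
K' ⊕ ipad = 37 0e 36 36.  K' ⊕ opad = 5d 64 5c 5c.
Inner input = (K'⊕ipad) ∥ m = 37 0e 36 36 ∥ 56 78 71 4c.
Inner hash: sum = 55+14+54+54+86+120+113+76 = 572 → 02 3c.
Outer input = (K'⊕opad) ∥ inner = 5d 64 5c 5c ∥ 02 3c.
Outer hash (tag): sum = 93+100+92+92+2+60 = 439 → 01 b7.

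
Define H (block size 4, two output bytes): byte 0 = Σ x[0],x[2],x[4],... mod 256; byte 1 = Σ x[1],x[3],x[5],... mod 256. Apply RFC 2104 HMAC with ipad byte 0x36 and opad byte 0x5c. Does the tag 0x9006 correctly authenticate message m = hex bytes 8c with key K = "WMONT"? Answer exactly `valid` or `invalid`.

valid

Key "WMONT" = 57 4d 4f 4e 54 is 5 bytes > B = 4, so hash it first: H(key) = fa 9b, then zero-pad to 4 bytes: K' = fa 9b 00 00.
K' ⊕ ipad = cc ad 36 36; K' ⊕ opad = a6 c7 5c 5c.
Inner hash: even-index sum = 398 mod 256 = 142; odd-index sum = 227 mod 256 = 227 → 8e e3.
Outer hash (recomputed tag): even-index sum = 400 mod 256 = 144; odd-index sum = 518 mod 256 = 6 → 90 06.
Recomputed tag = 9006; claimed = 9006 → match.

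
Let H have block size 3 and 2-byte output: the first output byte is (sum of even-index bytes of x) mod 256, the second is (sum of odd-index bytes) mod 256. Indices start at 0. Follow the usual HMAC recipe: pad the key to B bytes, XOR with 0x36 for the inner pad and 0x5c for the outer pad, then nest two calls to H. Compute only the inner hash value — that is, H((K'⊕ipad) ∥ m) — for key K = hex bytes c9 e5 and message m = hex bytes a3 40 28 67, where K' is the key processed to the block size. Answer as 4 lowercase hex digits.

Key hex bytes c9 e5 is 2 bytes ≤ B = 3; zero-pad to 3 bytes: K' = c9 e5 00.
K' ⊕ ipad = ff d3 36.
Inner input = ff d3 36 ∥ a3 40 28 67.
Inner hash: even-index sum = 476 mod 256 = 220; odd-index sum = 414 mod 256 = 158 → dc 9e.

dc9e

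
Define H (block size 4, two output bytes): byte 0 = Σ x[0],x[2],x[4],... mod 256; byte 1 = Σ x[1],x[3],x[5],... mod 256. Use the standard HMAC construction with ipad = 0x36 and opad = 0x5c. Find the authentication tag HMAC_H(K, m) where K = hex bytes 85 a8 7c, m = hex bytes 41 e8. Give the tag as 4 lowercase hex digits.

370c

Key hex bytes 85 a8 7c is 3 bytes ≤ B = 4; zero-pad to 4 bytes: K' = 85 a8 7c 00.
K' ⊕ ipad = b3 9e 4a 36.  K' ⊕ opad = d9 f4 20 5c.
Inner input = (K'⊕ipad) ∥ m = b3 9e 4a 36 ∥ 41 e8.
Inner hash: even-index sum = 318 mod 256 = 62; odd-index sum = 444 mod 256 = 188 → 3e bc.
Outer input = (K'⊕opad) ∥ inner = d9 f4 20 5c ∥ 3e bc.
Outer hash (tag): even-index sum = 311 mod 256 = 55; odd-index sum = 524 mod 256 = 12 → 37 0c.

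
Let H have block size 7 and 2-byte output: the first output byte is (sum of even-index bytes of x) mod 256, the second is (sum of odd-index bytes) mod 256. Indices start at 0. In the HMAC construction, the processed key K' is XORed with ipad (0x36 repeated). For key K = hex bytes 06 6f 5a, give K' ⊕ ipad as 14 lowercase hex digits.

Key hex bytes 06 6f 5a is 3 bytes ≤ B = 7; zero-pad to 7 bytes: K' = 06 6f 5a 00 00 00 00.
XOR each byte with 0x36: 06⊕36=30, 6f⊕36=59, 5a⊕36=6c, 00⊕36=36, 00⊕36=36, 00⊕36=36, 00⊕36=36.

30596c36363636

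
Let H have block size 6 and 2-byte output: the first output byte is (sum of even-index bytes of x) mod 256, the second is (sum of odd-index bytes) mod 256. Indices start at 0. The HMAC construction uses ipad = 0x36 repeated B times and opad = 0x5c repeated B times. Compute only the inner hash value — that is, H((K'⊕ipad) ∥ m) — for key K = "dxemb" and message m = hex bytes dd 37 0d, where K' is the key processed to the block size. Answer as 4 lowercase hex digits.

Key "dxemb" = 64 78 65 6d 62 is 5 bytes ≤ B = 6; zero-pad to 6 bytes: K' = 64 78 65 6d 62 00.
K' ⊕ ipad = 52 4e 53 5b 54 36.
Inner input = 52 4e 53 5b 54 36 ∥ dd 37 0d.
Inner hash: even-index sum = 483 mod 256 = 227; odd-index sum = 278 mod 256 = 22 → e3 16.

e316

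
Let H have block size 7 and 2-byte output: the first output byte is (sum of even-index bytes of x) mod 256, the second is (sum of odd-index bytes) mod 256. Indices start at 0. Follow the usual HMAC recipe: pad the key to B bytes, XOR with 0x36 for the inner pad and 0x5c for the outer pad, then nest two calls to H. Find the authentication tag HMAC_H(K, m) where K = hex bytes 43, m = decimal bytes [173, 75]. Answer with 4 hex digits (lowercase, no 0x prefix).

Key hex bytes 43 is 1 byte ≤ B = 7; zero-pad to 7 bytes: K' = 43 00 00 00 00 00 00.
K' ⊕ ipad = 75 36 36 36 36 36 36.  K' ⊕ opad = 1f 5c 5c 5c 5c 5c 5c.
Inner input = (K'⊕ipad) ∥ m = 75 36 36 36 36 36 36 ∥ ad 4b.
Inner hash: even-index sum = 354 mod 256 = 98; odd-index sum = 335 mod 256 = 79 → 62 4f.
Outer input = (K'⊕opad) ∥ inner = 1f 5c 5c 5c 5c 5c 5c ∥ 62 4f.
Outer hash (tag): even-index sum = 386 mod 256 = 130; odd-index sum = 374 mod 256 = 118 → 82 76.

8276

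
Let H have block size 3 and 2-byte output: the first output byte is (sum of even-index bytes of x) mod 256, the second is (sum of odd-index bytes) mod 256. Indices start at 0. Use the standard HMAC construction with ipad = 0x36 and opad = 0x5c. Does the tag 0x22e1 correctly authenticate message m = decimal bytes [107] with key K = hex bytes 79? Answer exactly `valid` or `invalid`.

valid

Key hex bytes 79 is 1 byte ≤ B = 3; zero-pad to 3 bytes: K' = 79 00 00.
K' ⊕ ipad = 4f 36 36; K' ⊕ opad = 25 5c 5c.
Inner hash: even-index sum = 133 mod 256 = 133; odd-index sum = 161 mod 256 = 161 → 85 a1.
Outer hash (recomputed tag): even-index sum = 290 mod 256 = 34; odd-index sum = 225 mod 256 = 225 → 22 e1.
Recomputed tag = 22e1; claimed = 22e1 → match.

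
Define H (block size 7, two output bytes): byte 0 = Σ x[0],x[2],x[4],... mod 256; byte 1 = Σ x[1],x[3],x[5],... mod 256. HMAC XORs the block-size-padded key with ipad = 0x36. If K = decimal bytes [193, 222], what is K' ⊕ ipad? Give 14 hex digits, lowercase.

Key decimal bytes [193, 222] = c1 de is 2 bytes ≤ B = 7; zero-pad to 7 bytes: K' = c1 de 00 00 00 00 00.
XOR each byte with 0x36: c1⊕36=f7, de⊕36=e8, 00⊕36=36, 00⊕36=36, 00⊕36=36, 00⊕36=36, 00⊕36=36.

f7e83636363636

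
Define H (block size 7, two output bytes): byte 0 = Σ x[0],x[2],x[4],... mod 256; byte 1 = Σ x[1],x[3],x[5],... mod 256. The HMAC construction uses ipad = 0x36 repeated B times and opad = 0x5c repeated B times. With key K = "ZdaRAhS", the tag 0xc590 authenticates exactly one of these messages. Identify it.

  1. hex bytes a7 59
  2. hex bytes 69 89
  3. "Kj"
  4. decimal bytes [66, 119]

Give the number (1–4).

4

Key "ZdaRAhS" = 5a 64 61 52 41 68 53 is exactly B = 7 bytes: K' = 5a 64 61 52 41 68 53.
K' ⊕ ipad = 6c 52 57 64 77 5e 65; K' ⊕ opad = 06 38 3d 0e 1d 34 0f.
m1: inner = H(6c 52 57 64 77 5e 65 a7 59) = f8 bb; tag = H(06 38 3d 0e 1d 34 0f f8 bb) = 2a72
m2: inner = H(6c 52 57 64 77 5e 65 69 89) = 28 7d; tag = H(06 38 3d 0e 1d 34 0f 28 7d) = eca2
m3: inner = H(6c 52 57 64 77 5e 65 4b 6a) = 09 5f; tag = H(06 38 3d 0e 1d 34 0f 09 5f) = ce83
m4: inner = H(6c 52 57 64 77 5e 65 42 77) = 16 56; tag = H(06 38 3d 0e 1d 34 0f 16 56) = c590 ← matches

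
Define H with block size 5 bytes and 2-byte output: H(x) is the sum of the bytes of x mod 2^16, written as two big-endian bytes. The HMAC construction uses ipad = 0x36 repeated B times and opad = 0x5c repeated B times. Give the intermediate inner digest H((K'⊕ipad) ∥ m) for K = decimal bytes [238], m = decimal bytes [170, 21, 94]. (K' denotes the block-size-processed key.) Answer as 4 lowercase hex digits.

Key decimal bytes [238] = ee is 1 byte ≤ B = 5; zero-pad to 5 bytes: K' = ee 00 00 00 00.
K' ⊕ ipad = d8 36 36 36 36.
Inner input = d8 36 36 36 36 ∥ aa 15 5e.
Inner hash: sum = 216+54+54+54+54+170+21+94 = 717 → 02 cd.

02cd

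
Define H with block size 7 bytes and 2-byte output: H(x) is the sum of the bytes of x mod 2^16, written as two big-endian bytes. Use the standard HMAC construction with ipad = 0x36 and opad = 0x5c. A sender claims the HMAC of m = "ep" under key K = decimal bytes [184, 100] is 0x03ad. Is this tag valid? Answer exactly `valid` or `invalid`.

valid

Key decimal bytes [184, 100] = b8 64 is 2 bytes ≤ B = 7; zero-pad to 7 bytes: K' = b8 64 00 00 00 00 00.
K' ⊕ ipad = 8e 52 36 36 36 36 36; K' ⊕ opad = e4 38 5c 5c 5c 5c 5c.
Inner hash: sum = 142+82+54+54+54+54+54+101+112 = 707 → 02 c3.
Outer hash (recomputed tag): sum = 228+56+92+92+92+92+92+2+195 = 941 → 03 ad.
Recomputed tag = 03ad; claimed = 03ad → match.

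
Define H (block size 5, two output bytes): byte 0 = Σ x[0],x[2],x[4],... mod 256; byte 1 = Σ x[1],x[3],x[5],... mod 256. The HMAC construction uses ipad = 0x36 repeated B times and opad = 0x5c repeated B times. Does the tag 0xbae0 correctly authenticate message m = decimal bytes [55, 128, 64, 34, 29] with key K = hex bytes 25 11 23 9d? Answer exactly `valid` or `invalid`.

invalid

Key hex bytes 25 11 23 9d is 4 bytes ≤ B = 5; zero-pad to 5 bytes: K' = 25 11 23 9d 00.
K' ⊕ ipad = 13 27 15 ab 36; K' ⊕ opad = 79 4d 7f c1 5c.
Inner hash: even-index sum = 256 mod 256 = 0; odd-index sum = 358 mod 256 = 102 → 00 66.
Outer hash (recomputed tag): even-index sum = 442 mod 256 = 186; odd-index sum = 270 mod 256 = 14 → ba 0e.
Recomputed tag = ba0e; claimed = bae0 → mismatch.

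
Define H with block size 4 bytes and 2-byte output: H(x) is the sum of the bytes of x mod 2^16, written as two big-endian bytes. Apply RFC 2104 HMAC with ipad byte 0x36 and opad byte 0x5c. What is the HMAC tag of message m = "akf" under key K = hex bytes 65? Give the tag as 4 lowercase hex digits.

Key hex bytes 65 is 1 byte ≤ B = 4; zero-pad to 4 bytes: K' = 65 00 00 00.
K' ⊕ ipad = 53 36 36 36.  K' ⊕ opad = 39 5c 5c 5c.
Inner input = (K'⊕ipad) ∥ m = 53 36 36 36 ∥ 61 6b 66.
Inner hash: sum = 83+54+54+54+97+107+102 = 551 → 02 27.
Outer input = (K'⊕opad) ∥ inner = 39 5c 5c 5c ∥ 02 27.
Outer hash (tag): sum = 57+92+92+92+2+39 = 374 → 01 76.

0176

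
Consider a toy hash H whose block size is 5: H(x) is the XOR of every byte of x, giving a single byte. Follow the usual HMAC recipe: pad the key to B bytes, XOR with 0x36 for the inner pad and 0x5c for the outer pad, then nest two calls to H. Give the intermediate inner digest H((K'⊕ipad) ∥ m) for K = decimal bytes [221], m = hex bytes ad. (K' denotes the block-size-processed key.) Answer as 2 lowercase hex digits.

Key decimal bytes [221] = dd is 1 byte ≤ B = 5; zero-pad to 5 bytes: K' = dd 00 00 00 00.
K' ⊕ ipad = eb 36 36 36 36.
Inner input = eb 36 36 36 36 ∥ ad.
Inner hash: XOR eb⊕36⊕36⊕36⊕36⊕ad = 46.

46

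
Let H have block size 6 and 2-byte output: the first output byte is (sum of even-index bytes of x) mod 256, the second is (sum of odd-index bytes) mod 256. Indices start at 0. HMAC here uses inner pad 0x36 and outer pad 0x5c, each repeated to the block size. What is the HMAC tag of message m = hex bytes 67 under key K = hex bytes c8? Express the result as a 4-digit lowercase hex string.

Key hex bytes c8 is 1 byte ≤ B = 6; zero-pad to 6 bytes: K' = c8 00 00 00 00 00.
K' ⊕ ipad = fe 36 36 36 36 36.  K' ⊕ opad = 94 5c 5c 5c 5c 5c.
Inner input = (K'⊕ipad) ∥ m = fe 36 36 36 36 36 ∥ 67.
Inner hash: even-index sum = 465 mod 256 = 209; odd-index sum = 162 mod 256 = 162 → d1 a2.
Outer input = (K'⊕opad) ∥ inner = 94 5c 5c 5c 5c 5c ∥ d1 a2.
Outer hash (tag): even-index sum = 541 mod 256 = 29; odd-index sum = 438 mod 256 = 182 → 1d b6.

1db6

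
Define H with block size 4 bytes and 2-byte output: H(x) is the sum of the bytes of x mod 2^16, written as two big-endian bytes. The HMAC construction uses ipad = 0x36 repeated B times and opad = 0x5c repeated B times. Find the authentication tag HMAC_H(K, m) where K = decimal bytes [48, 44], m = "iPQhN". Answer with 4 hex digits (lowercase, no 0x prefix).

Key decimal bytes [48, 44] = 30 2c is 2 bytes ≤ B = 4; zero-pad to 4 bytes: K' = 30 2c 00 00.
K' ⊕ ipad = 06 1a 36 36.  K' ⊕ opad = 6c 70 5c 5c.
Inner input = (K'⊕ipad) ∥ m = 06 1a 36 36 ∥ 69 50 51 68 4e.
Inner hash: sum = 6+26+54+54+105+80+81+104+78 = 588 → 02 4c.
Outer input = (K'⊕opad) ∥ inner = 6c 70 5c 5c ∥ 02 4c.
Outer hash (tag): sum = 108+112+92+92+2+76 = 482 → 01 e2.

01e2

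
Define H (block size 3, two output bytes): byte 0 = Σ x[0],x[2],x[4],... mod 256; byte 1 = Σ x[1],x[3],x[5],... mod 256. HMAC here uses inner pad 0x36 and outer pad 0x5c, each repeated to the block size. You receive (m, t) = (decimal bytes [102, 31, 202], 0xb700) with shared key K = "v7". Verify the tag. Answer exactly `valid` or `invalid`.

valid

Key "v7" = 76 37 is 2 bytes ≤ B = 3; zero-pad to 3 bytes: K' = 76 37 00.
K' ⊕ ipad = 40 01 36; K' ⊕ opad = 2a 6b 5c.
Inner hash: even-index sum = 149 mod 256 = 149; odd-index sum = 305 mod 256 = 49 → 95 31.
Outer hash (recomputed tag): even-index sum = 183 mod 256 = 183; odd-index sum = 256 mod 256 = 0 → b7 00.
Recomputed tag = b700; claimed = b700 → match.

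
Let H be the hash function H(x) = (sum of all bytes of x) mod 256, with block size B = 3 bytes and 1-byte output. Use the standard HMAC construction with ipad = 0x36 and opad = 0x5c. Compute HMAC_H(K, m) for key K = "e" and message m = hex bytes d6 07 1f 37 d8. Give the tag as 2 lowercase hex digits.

Key "e" = 65 is 1 byte ≤ B = 3; zero-pad to 3 bytes: K' = 65 00 00.
K' ⊕ ipad = 53 36 36.  K' ⊕ opad = 39 5c 5c.
Inner input = (K'⊕ipad) ∥ m = 53 36 36 ∥ d6 07 1f 37 d8.
Inner hash: sum = 83+54+54+214+7+31+55+216 = 714; mod 256 = 202 → ca.
Outer input = (K'⊕opad) ∥ inner = 39 5c 5c ∥ ca.
Outer hash (tag): sum = 57+92+92+202 = 443; mod 256 = 187 → bb.

bb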